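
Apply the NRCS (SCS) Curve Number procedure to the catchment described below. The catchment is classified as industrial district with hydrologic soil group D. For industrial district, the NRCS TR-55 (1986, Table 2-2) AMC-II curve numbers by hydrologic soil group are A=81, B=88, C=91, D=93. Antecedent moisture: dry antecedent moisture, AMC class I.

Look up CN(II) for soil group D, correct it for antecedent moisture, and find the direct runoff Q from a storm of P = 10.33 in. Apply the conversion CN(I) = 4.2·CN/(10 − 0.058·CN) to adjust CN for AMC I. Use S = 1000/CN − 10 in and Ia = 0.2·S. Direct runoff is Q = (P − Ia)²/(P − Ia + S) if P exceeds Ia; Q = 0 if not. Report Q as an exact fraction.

Q = 77399134849/9156975300 in ≈ 8.452 in

NRCS table: industrial district, soil group D → CN(II) = 93
Adjust CN=93 to AMC I: 4.2·93/(10 − 0.058·93) → (1953/5) ÷ (2303/500) = 27900/329 ≈ 84.802
S = 1000/(27900/329) − 10 = 500/279 in ≈ 1.792 in
Ia = 0.2S: 0.2·1.792 = 0.358 in (exactly 100/279)
Since P=10.330 > Ia=0.358: effective rainfall P−Ia = 278207/27900 in
Runoff Q = (P−Ia)²/(P−Ia+S) = (9.972)²/(9.972+1.792) = 77399134849/9156975300 ≈ 8.452 in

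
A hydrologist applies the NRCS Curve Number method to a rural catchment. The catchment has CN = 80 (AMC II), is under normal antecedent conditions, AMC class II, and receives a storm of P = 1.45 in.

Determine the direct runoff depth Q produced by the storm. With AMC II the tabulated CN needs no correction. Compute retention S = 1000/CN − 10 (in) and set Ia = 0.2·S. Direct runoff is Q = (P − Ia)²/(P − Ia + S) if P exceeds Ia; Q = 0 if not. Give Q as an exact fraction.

Q = 361/1380 in ≈ 0.262 in

AMC II — tabulated CN = 80 applies directly.
Retention S: 1000/CN − 10 with CN=80.000 → S = 5/2 ≈ 2.500 in
Initial abstraction Ia = S/5 = (5/2)/5 = 1/2 ≈ 0.500 in
Excess rainfall: 1.450 − 0.500 = 0.950 in; P > Ia so Q > 0
Runoff Q = (P−Ia)²/(P−Ia+S) = (0.950)²/(0.950+2.500) = 361/1380 ≈ 0.262 in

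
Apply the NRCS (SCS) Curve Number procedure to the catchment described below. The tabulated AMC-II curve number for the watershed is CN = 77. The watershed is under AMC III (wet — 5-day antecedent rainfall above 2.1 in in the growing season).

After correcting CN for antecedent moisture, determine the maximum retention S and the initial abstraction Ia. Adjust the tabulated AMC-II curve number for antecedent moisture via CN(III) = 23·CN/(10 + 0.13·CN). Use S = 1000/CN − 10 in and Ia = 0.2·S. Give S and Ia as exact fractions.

S = 100/77 in ≈ 1.299 in; Ia = 20/77 in ≈ 0.260 in

Adjust CN=77 to AMC III: 23·77/(10 + 0.13·77) → 1771 ÷ (2001/100) = 7700/87 ≈ 88.506
Max retention: S = 1000/(7700/87) − 10 = 100/77 in (≈ 1.299 in)
Initial abstraction Ia = S/5 = (100/77)/5 = 20/77 ≈ 0.260 in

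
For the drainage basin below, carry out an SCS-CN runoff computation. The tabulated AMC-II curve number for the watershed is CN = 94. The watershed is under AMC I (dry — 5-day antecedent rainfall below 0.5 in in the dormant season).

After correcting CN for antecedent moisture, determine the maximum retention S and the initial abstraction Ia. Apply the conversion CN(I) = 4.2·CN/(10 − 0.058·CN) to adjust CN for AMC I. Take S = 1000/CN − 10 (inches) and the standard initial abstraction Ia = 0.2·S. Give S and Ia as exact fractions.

Dry (AMC I): CN(I) = 4.2·94/(10 − 0.058·94) = (1974/5)/(1137/250) = 32900/379 ≈ 86.807
S = 1000/(32900/379) − 10 = 500/329 in ≈ 1.520 in
Initial abstraction Ia = S/5 = (500/329)/5 = 100/329 ≈ 0.304 in

S = 500/329 in ≈ 1.520 in; Ia = 100/329 in ≈ 0.304 in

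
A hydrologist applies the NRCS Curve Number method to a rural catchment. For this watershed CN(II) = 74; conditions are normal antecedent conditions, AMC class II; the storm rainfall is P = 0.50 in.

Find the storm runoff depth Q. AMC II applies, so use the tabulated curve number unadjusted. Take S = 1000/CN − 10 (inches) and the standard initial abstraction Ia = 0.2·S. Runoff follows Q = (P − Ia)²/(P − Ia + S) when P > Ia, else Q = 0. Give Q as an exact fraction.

Average conditions: CN = 74 (no AMC adjustment).
Retention S: 1000/CN − 10 with CN=74.000 → S = 130/37 ≈ 3.514 in
Initial abstraction Ia = S/5 = (130/37)/5 = 26/37 ≈ 0.703 in
P = 0.500 ≤ Ia = 0.703 in: entire storm abstracted, Q = 0.

Q = 0 in ≈ 0.000 in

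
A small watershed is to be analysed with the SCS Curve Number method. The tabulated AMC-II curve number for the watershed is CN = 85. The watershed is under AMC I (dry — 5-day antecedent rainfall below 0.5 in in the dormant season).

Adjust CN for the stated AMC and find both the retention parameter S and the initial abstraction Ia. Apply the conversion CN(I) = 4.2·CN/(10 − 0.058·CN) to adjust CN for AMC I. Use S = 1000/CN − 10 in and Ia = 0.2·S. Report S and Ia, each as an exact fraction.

Adjust CN=85 to AMC I: 4.2·85/(10 − 0.058·85) → 357 ÷ (507/100) = 11900/169 ≈ 70.414
Max retention: S = 1000/(11900/169) − 10 = 500/119 in (≈ 4.202 in)
Ia = 0.2·(500/119) = 100/119 in ≈ 0.840 in

S = 500/119 in ≈ 4.202 in; Ia = 100/119 in ≈ 0.840 in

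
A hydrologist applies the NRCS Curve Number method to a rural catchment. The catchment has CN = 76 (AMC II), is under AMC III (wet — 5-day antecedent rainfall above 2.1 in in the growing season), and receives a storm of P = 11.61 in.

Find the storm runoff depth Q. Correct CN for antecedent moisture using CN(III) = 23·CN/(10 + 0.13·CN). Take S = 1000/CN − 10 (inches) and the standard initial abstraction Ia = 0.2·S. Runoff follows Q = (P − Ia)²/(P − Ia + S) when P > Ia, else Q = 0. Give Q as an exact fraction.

Q = 81792852483/8089700300 in ≈ 10.111 in

CN(III) from CN(II)=76: (23·76)/(10 + 0.13·76) = 43700/497 ≈ 87.928
S = 1000/(43700/497) − 10 = 600/437 in ≈ 1.373 in
Ia = 0.2·(600/437) = 120/437 in ≈ 0.275 in
Excess rainfall: 11.610 − 0.275 = 11.335 in; P > Ia so Q > 0
Q: (495357/43700)² ÷ (555357/43700) = 81792852483/8089700300 in (≈ 10.111 in)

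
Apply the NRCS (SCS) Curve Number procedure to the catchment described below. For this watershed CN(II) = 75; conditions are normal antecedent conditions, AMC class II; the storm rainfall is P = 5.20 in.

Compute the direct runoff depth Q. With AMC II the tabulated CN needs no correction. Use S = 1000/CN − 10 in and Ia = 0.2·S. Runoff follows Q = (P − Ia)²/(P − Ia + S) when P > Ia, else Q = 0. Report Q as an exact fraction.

Q = 2312/885 in ≈ 2.612 in

Average conditions: CN = 75 (no AMC adjustment).
Retention S: 1000/CN − 10 with CN=75.000 → S = 10/3 ≈ 3.333 in
Ia = 0.2S: 0.2·3.333 = 0.667 in (exactly 2/3)
Since P=5.200 > Ia=0.667: effective rainfall P−Ia = 68/15 in
Q: (68/15)² ÷ (118/15) = 2312/885 in (≈ 2.612 in)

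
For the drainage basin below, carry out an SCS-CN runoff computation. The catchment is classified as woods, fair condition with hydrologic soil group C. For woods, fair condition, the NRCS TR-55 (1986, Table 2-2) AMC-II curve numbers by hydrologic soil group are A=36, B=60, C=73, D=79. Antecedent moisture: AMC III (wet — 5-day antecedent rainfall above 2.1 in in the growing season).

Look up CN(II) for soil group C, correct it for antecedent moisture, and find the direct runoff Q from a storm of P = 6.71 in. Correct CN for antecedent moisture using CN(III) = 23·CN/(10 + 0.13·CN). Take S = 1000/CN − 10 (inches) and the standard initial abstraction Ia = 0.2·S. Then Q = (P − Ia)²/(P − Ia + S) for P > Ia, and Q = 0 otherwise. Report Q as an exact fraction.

NRCS table: woods, fair condition, soil group C → CN(II) = 73
CN(III) from CN(II)=73: (23·73)/(10 + 0.13·73) = 167900/1949 ≈ 86.147
S = 1000/(167900/1949) − 10 = 2700/1679 in ≈ 1.608 in
Initial abstraction Ia = S/5 = (2700/1679)/5 = 540/1679 ≈ 0.322 in
Since P=6.710 > Ia=0.322: effective rainfall P−Ia = 1072609/167900 in
Q: (1072609/167900)² ÷ (1342609/167900) = 1150490066881/225424051100 in (≈ 5.104 in)

Q = 1150490066881/225424051100 in ≈ 5.104 in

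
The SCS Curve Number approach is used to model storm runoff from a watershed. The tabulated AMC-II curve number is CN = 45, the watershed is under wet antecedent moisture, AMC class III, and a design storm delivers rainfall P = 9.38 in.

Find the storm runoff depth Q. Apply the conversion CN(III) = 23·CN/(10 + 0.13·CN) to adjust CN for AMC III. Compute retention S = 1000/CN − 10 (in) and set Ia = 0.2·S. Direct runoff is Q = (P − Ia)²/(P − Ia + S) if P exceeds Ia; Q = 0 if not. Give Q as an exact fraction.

Q = 7410282889/1460209050 in ≈ 5.075 in

Wet (AMC III): CN(III) = 23·45/(10 + 0.13·45) = 1035/(317/20) = 20700/317 ≈ 65.300
Retention S: 1000/CN − 10 with CN=65.300 → S = 1100/207 ≈ 5.314 in
Initial abstraction Ia = S/5 = (1100/207)/5 = 220/207 ≈ 1.063 in
Since P=9.380 > Ia=1.063: effective rainfall P−Ia = 86083/10350 in
Q = (86083/10350)²/((86083/10350) + 1100/207) = (7410282889/107122500)/(141083/10350) = 7410282889/1460209050 in ≈ 5.075 in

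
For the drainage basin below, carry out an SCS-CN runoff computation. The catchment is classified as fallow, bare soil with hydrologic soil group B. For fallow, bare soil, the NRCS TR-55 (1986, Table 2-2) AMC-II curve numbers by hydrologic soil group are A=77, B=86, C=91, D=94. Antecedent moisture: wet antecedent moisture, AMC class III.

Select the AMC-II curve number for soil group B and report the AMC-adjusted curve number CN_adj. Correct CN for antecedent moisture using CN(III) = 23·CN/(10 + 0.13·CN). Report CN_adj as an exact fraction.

NRCS table: fallow, bare soil, soil group B → CN(II) = 86
CN(III) from CN(II)=86: (23·86)/(10 + 0.13·86) = 98900/1059 ≈ 93.390

CN_adj = 98900/1059 ≈ 93.390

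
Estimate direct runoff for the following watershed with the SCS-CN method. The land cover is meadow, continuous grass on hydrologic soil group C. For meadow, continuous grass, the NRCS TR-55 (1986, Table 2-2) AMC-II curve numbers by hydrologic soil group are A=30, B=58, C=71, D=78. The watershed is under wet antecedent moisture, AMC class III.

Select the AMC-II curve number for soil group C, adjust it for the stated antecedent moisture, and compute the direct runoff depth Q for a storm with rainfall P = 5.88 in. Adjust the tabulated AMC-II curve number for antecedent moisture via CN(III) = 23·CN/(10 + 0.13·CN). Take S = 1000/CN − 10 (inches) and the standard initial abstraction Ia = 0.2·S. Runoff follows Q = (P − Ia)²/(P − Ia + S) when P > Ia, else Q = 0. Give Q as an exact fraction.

Q = 50873253601/12167932075 in ≈ 4.181 in

NRCS table: meadow, continuous grass, soil group C → CN(II) = 71
Wet (AMC III): CN(III) = 23·71/(10 + 0.13·71) = 1633/(1923/100) = 163300/1923 ≈ 84.919
Retention S: 1000/CN − 10 with CN=84.919 → S = 2900/1633 ≈ 1.776 in
Ia = 0.2·(2900/1633) = 580/1633 in ≈ 0.355 in
Since P=5.880 > Ia=0.355: effective rainfall P−Ia = 225551/40825 in
Q = (225551/40825)²/((225551/40825) + 2900/1633) = (50873253601/1666680625)/(298051/40825) = 50873253601/12167932075 in ≈ 4.181 in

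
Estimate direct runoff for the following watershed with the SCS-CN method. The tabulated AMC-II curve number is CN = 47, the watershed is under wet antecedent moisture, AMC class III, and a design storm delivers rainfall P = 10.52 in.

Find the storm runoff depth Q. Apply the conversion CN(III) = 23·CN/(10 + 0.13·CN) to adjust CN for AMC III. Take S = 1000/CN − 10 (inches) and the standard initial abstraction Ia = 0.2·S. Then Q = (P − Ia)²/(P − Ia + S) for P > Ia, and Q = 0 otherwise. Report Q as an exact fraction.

CN(III) from CN(II)=47: (23·47)/(10 + 0.13·47) = 108100/1611 ≈ 67.101
S = 1000/(108100/1611) − 10 = 5300/1081 in ≈ 4.903 in
Ia = 0.2·(5300/1081) = 1060/1081 in ≈ 0.981 in
P − Ia = 10.520 − 0.981 = 257803/27025 ≈ 9.539 in (> 0, runoff occurs)
Runoff Q = (P−Ia)²/(P−Ia+S) = (9.539)²/(9.539+4.903) = 66462386809/10547938575 ≈ 6.301 in

Q = 66462386809/10547938575 in ≈ 6.301 in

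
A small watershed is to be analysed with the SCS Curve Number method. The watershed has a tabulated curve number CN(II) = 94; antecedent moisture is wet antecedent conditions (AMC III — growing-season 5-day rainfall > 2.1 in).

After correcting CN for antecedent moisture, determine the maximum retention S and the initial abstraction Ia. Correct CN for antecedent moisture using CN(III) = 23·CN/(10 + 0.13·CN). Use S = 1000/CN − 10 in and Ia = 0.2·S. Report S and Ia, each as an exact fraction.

Wet (AMC III): CN(III) = 23·94/(10 + 0.13·94) = 2162/(1111/50) = 108100/1111 ≈ 97.300
S = 1000/(108100/1111) − 10 = 300/1081 in ≈ 0.278 in
Ia = 0.2S: 0.2·0.278 = 0.056 in (exactly 60/1081)

S = 300/1081 in ≈ 0.278 in; Ia = 60/1081 in ≈ 0.056 in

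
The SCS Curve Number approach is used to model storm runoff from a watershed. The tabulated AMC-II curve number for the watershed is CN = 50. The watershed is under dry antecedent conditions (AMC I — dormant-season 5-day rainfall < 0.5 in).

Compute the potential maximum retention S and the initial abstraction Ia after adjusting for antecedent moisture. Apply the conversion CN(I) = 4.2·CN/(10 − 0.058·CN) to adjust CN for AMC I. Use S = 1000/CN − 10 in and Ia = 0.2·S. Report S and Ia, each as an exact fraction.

S = 500/21 in ≈ 23.810 in; Ia = 100/21 in ≈ 4.762 in

Dry (AMC I): CN(I) = 4.2·50/(10 − 0.058·50) = 210/(71/10) = 2100/71 ≈ 29.577
S = 1000/(2100/71) − 10 = 500/21 in ≈ 23.810 in
Initial abstraction Ia = S/5 = (500/21)/5 = 100/21 ≈ 4.762 in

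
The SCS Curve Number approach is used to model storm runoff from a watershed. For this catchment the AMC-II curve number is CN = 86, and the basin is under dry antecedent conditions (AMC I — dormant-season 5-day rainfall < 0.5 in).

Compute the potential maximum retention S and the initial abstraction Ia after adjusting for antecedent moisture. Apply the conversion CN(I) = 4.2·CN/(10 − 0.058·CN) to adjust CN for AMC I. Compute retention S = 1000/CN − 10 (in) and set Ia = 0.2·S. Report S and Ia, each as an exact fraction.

S = 500/129 in ≈ 3.876 in; Ia = 100/129 in ≈ 0.775 in

Dry (AMC I): CN(I) = 4.2·86/(10 − 0.058·86) = (1806/5)/(1253/250) = 12900/179 ≈ 72.067
Retention S: 1000/CN − 10 with CN=72.067 → S = 500/129 ≈ 3.876 in
Ia = 0.2·(500/129) = 100/129 in ≈ 0.775 in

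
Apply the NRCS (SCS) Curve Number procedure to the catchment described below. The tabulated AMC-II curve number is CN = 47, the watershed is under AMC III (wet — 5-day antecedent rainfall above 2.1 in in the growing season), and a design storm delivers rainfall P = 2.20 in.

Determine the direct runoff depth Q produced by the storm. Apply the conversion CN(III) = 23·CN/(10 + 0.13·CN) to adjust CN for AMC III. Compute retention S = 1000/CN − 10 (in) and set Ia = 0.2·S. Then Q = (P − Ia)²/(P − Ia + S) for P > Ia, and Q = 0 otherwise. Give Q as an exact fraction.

Q = 43441281/178856855 in ≈ 0.243 in

Adjust CN=47 to AMC III: 23·47/(10 + 0.13·47) → 1081 ÷ (1611/100) = 108100/1611 ≈ 67.101
Max retention: S = 1000/(108100/1611) − 10 = 5300/1081 in (≈ 4.903 in)
Ia = 0.2·(5300/1081) = 1060/1081 in ≈ 0.981 in
Since P=2.200 > Ia=0.981: effective rainfall P−Ia = 6591/5405 in
Q = (6591/5405)²/((6591/5405) + 5300/1081) = (43441281/29214025)/(33091/5405) = 43441281/178856855 in ≈ 0.243 in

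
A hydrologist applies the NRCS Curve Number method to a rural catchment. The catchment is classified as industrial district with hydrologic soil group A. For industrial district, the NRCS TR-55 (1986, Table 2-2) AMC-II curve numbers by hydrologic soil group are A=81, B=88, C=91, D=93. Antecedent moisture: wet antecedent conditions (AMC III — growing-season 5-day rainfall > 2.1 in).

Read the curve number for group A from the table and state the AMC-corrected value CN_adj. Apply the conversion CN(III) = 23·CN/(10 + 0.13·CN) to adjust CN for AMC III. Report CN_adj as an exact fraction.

CN_adj = 186300/2053 ≈ 90.745

NRCS table: industrial district, soil group A → CN(II) = 81
Wet (AMC III): CN(III) = 23·81/(10 + 0.13·81) = 1863/(2053/100) = 186300/2053 ≈ 90.745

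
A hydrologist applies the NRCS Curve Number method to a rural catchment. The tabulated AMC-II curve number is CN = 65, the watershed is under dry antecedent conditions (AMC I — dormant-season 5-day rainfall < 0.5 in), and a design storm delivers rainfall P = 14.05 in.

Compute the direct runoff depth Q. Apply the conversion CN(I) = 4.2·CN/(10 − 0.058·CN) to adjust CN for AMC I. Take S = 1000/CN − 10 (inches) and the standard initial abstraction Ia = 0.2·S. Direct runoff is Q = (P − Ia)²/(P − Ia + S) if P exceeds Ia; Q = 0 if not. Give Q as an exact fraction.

Q = 80263681/14788020 in ≈ 5.428 in

Adjust CN=65 to AMC I: 4.2·65/(10 − 0.058·65) → 273 ÷ (623/100) = 3900/89 ≈ 43.820
S = 1000/(3900/89) − 10 = 500/39 in ≈ 12.821 in
Ia = 0.2S: 0.2·12.821 = 2.564 in (exactly 100/39)
P − Ia = 14.050 − 2.564 = 8959/780 ≈ 11.486 in (> 0, runoff occurs)
Q: (8959/780)² ÷ (18959/780) = 80263681/14788020 in (≈ 5.428 in)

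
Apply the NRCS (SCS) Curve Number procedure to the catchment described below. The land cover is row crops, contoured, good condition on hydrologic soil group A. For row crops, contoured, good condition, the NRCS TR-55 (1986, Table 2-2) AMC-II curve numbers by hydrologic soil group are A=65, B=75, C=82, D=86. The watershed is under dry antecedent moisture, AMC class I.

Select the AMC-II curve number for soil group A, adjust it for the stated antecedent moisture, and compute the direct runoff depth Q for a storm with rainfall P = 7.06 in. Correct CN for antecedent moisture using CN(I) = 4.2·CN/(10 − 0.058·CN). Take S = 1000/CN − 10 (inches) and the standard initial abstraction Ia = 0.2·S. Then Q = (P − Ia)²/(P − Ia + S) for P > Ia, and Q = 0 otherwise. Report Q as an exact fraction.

NRCS table: row crops, contoured, good condition, soil group A → CN(II) = 65
CN(I) from CN(II)=65: (4.2·65)/(10 − 0.058·65) = 3900/89 ≈ 43.820
Max retention: S = 1000/(3900/89) − 10 = 500/39 in (≈ 12.821 in)
Ia = 0.2·(500/39) = 100/39 in ≈ 2.564 in
Since P=7.060 > Ia=2.564: effective rainfall P−Ia = 8767/1950 in
Runoff Q = (P−Ia)²/(P−Ia+S) = (4.496)²/(4.496+12.821) = 76860289/65845650 ≈ 1.167 in

Q = 76860289/65845650 in ≈ 1.167 in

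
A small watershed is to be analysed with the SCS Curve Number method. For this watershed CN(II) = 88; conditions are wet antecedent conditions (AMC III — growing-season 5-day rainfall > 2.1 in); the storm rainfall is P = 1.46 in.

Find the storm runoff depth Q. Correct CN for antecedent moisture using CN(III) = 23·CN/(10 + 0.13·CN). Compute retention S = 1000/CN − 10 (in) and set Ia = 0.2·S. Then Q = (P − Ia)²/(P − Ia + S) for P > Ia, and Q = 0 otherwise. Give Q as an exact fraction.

Wet (AMC III): CN(III) = 23·88/(10 + 0.13·88) = 2024/(536/25) = 6325/67 ≈ 94.403
Max retention: S = 1000/(6325/67) − 10 = 150/253 in (≈ 0.593 in)
Initial abstraction Ia = S/5 = (150/253)/5 = 30/253 ≈ 0.119 in
P − Ia = 1.460 − 0.119 = 16969/12650 ≈ 1.341 in (> 0, runoff occurs)
Q = (16969/12650)²/((16969/12650) + 150/253) = (287946961/160022500)/(24469/12650) = 287946961/309532850 in ≈ 0.930 in

Q = 287946961/309532850 in ≈ 0.930 in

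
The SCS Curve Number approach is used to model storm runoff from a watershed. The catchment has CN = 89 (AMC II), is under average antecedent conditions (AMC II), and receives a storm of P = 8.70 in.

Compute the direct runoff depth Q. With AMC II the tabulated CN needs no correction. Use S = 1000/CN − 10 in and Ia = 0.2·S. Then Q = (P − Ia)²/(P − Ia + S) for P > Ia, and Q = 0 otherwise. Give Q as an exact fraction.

CN(II) = 89; AMC II needs no correction.
Retention S: 1000/CN − 10 with CN=89.000 → S = 110/89 ≈ 1.236 in
Ia = 0.2·(110/89) = 22/89 in ≈ 0.247 in
P − Ia = 8.700 − 0.247 = 7523/890 ≈ 8.453 in (> 0, runoff occurs)
Runoff Q = (P−Ia)²/(P−Ia+S) = (8.453)²/(8.453+1.236) = 56595529/7674470 ≈ 7.375 in

Q = 56595529/7674470 in ≈ 7.375 in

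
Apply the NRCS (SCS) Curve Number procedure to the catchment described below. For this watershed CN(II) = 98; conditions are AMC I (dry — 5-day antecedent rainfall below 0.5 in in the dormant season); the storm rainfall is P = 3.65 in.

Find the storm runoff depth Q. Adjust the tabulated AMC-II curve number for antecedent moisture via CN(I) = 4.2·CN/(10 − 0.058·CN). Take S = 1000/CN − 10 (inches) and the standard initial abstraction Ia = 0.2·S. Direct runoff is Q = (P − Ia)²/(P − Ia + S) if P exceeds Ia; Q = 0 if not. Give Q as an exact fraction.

CN(I) from CN(II)=98: (4.2·98)/(10 − 0.058·98) = 102900/1079 ≈ 95.366
Max retention: S = 1000/(102900/1079) − 10 = 500/1029 in (≈ 0.486 in)
Ia = 0.2S: 0.2·0.486 = 0.097 in (exactly 100/1029)
Since P=3.650 > Ia=0.097: effective rainfall P−Ia = 73117/20580 in
Runoff Q = (P−Ia)²/(P−Ia+S) = (3.553)²/(3.553+0.486) = 5346095689/1710547860 ≈ 3.125 in

Q = 5346095689/1710547860 in ≈ 3.125 in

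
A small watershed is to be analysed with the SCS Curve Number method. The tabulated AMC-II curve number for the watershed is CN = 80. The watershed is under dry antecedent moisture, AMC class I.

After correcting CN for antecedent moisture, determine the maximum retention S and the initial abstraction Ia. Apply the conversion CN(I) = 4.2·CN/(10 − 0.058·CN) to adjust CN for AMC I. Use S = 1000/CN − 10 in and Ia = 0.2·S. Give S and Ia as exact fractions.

S = 125/21 in ≈ 5.952 in; Ia = 25/21 in ≈ 1.190 in

Adjust CN=80 to AMC I: 4.2·80/(10 − 0.058·80) → 336 ÷ (134/25) = 4200/67 ≈ 62.687
S = 1000/(4200/67) − 10 = 125/21 in ≈ 5.952 in
Ia = 0.2S: 0.2·5.952 = 1.190 in (exactly 25/21)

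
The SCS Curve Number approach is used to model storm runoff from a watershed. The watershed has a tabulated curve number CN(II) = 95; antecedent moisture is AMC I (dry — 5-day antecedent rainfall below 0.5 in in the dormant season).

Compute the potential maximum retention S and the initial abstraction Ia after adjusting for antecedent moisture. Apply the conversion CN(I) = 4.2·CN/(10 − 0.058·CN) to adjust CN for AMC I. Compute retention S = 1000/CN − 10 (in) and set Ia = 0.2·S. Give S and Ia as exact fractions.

CN(I) from CN(II)=95: (4.2·95)/(10 − 0.058·95) = 39900/449 ≈ 88.864
Retention S: 1000/CN − 10 with CN=88.864 → S = 500/399 ≈ 1.253 in
Initial abstraction Ia = S/5 = (500/399)/5 = 100/399 ≈ 0.251 in

S = 500/399 in ≈ 1.253 in; Ia = 100/399 in ≈ 0.251 in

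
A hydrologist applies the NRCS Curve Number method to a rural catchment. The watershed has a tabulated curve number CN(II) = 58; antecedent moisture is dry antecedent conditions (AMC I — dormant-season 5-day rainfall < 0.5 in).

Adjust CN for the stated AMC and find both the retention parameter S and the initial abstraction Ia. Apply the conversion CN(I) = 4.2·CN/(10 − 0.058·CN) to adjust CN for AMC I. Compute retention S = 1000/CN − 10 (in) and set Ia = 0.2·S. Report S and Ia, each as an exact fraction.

Dry (AMC I): CN(I) = 4.2·58/(10 − 0.058·58) = (1218/5)/(1659/250) = 2900/79 ≈ 36.709
Retention S: 1000/CN − 10 with CN=36.709 → S = 500/29 ≈ 17.241 in
Ia = 0.2S: 0.2·17.241 = 3.448 in (exactly 100/29)

S = 500/29 in ≈ 17.241 in; Ia = 100/29 in ≈ 3.448 in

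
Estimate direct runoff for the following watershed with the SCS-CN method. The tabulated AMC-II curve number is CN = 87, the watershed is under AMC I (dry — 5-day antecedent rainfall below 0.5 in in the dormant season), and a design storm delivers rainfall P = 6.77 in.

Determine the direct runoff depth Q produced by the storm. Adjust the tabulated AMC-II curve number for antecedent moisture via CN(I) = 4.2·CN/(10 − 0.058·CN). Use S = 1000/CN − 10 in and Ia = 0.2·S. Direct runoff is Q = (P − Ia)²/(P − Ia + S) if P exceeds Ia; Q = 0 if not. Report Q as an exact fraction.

Dry (AMC I): CN(I) = 4.2·87/(10 − 0.058·87) = (1827/5)/(2477/500) = 182700/2477 ≈ 73.759
Max retention: S = 1000/(182700/2477) − 10 = 6500/1827 in (≈ 3.558 in)
Initial abstraction Ia = S/5 = (6500/1827)/5 = 1300/1827 ≈ 0.712 in
P − Ia = 6.770 − 0.712 = 1106879/182700 ≈ 6.058 in (> 0, runoff occurs)
Q = (1106879/182700)²/((1106879/182700) + 6500/1827) = (1225181120641/33379290000)/(1756879/182700) = 1225181120641/320981793300 in ≈ 3.817 in

Q = 1225181120641/320981793300 in ≈ 3.817 in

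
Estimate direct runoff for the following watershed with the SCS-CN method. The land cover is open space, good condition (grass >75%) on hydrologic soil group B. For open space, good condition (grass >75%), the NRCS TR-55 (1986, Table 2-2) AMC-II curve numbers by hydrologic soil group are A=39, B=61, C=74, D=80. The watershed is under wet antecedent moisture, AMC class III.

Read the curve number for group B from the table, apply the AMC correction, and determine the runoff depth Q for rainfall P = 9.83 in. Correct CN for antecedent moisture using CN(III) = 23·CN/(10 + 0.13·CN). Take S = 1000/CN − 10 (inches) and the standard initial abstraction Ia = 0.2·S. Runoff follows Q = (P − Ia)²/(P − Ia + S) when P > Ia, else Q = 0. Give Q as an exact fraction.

NRCS table: open space, good condition (grass >75%), soil group B → CN(II) = 61
Wet (AMC III): CN(III) = 23·61/(10 + 0.13·61) = 1403/(1793/100) = 140300/1793 ≈ 78.249
S = 1000/(140300/1793) − 10 = 3900/1403 in ≈ 2.780 in
Ia = 0.2·(3900/1403) = 780/1403 in ≈ 0.556 in
P − Ia = 9.830 − 0.556 = 1301149/140300 ≈ 9.274 in (> 0, runoff occurs)
Q: (1301149/140300)² ÷ (1691149/140300) = 1692988720201/237268204700 in (≈ 7.135 in)

Q = 1692988720201/237268204700 in ≈ 7.135 in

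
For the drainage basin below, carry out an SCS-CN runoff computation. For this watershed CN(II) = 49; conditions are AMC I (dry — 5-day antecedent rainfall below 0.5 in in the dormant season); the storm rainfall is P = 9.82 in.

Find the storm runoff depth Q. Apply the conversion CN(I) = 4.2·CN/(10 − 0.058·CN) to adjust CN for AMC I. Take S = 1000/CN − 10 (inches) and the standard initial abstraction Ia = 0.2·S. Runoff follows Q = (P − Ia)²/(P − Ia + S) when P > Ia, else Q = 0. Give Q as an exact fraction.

Q = 6957728569/8719282950 in ≈ 0.798 in

CN(I) from CN(II)=49: (4.2·49)/(10 − 0.058·49) = 34300/1193 ≈ 28.751
Retention S: 1000/CN − 10 with CN=28.751 → S = 8500/343 ≈ 24.781 in
Ia = 0.2S: 0.2·24.781 = 4.956 in (exactly 1700/343)
Excess rainfall: 9.820 − 4.956 = 4.864 in; P > Ia so Q > 0
Q: (83413/17150)² ÷ (508413/17150) = 6957728569/8719282950 in (≈ 0.798 in)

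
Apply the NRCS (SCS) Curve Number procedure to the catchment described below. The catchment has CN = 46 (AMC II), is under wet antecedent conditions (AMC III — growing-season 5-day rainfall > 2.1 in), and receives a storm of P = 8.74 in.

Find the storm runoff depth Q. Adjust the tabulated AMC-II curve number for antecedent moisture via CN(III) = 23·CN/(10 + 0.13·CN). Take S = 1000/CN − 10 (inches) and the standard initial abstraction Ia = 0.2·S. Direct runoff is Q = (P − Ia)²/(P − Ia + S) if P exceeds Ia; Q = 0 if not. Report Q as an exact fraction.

Adjust CN=46 to AMC III: 23·46/(10 + 0.13·46) → 1058 ÷ (799/50) = 52900/799 ≈ 66.208
Retention S: 1000/CN − 10 with CN=66.208 → S = 2700/529 ≈ 5.104 in
Ia = 0.2S: 0.2·5.104 = 1.021 in (exactly 540/529)
Since P=8.740 > Ia=1.021: effective rainfall P−Ia = 204173/26450 in
Runoff Q = (P−Ia)²/(P−Ia+S) = (7.719)²/(7.719+5.104) = 41686613929/8971125850 ≈ 4.647 in

Q = 41686613929/8971125850 in ≈ 4.647 in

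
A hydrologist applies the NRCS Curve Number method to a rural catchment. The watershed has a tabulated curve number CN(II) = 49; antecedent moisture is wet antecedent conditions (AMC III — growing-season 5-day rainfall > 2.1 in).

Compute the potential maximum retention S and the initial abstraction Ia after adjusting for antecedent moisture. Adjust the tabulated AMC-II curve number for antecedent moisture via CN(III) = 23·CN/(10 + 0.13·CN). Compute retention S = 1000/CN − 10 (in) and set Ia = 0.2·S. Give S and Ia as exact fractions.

S = 5100/1127 in ≈ 4.525 in; Ia = 1020/1127 in ≈ 0.905 in

CN(III) from CN(II)=49: (23·49)/(10 + 0.13·49) = 112700/1637 ≈ 68.845
Retention S: 1000/CN − 10 with CN=68.845 → S = 5100/1127 ≈ 4.525 in
Ia = 0.2S: 0.2·4.525 = 0.905 in (exactly 1020/1127)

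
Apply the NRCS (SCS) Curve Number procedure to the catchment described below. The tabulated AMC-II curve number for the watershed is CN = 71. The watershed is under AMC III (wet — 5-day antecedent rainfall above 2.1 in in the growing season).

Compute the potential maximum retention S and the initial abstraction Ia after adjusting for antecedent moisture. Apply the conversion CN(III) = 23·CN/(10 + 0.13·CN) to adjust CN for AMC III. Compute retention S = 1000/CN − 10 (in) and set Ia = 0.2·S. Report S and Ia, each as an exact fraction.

Adjust CN=71 to AMC III: 23·71/(10 + 0.13·71) → 1633 ÷ (1923/100) = 163300/1923 ≈ 84.919
Max retention: S = 1000/(163300/1923) − 10 = 2900/1633 in (≈ 1.776 in)
Initial abstraction Ia = S/5 = (2900/1633)/5 = 580/1633 ≈ 0.355 in

S = 2900/1633 in ≈ 1.776 in; Ia = 580/1633 in ≈ 0.355 in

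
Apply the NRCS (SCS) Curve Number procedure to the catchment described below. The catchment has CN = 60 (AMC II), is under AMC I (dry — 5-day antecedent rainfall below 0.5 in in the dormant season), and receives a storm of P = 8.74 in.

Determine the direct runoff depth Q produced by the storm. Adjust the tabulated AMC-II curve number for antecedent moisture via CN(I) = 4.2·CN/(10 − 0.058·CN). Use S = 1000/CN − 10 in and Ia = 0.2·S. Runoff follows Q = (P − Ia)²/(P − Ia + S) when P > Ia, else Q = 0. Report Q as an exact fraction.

Q = 307335961/212722650 in ≈ 1.445 in

Dry (AMC I): CN(I) = 4.2·60/(10 − 0.058·60) = 252/(163/25) = 6300/163 ≈ 38.650
S = 1000/(6300/163) − 10 = 1000/63 in ≈ 15.873 in
Initial abstraction Ia = S/5 = (1000/63)/5 = 200/63 ≈ 3.175 in
P − Ia = 8.740 − 3.175 = 17531/3150 ≈ 5.565 in (> 0, runoff occurs)
Q = (17531/3150)²/((17531/3150) + 1000/63) = (307335961/9922500)/(67531/3150) = 307335961/212722650 in ≈ 1.445 in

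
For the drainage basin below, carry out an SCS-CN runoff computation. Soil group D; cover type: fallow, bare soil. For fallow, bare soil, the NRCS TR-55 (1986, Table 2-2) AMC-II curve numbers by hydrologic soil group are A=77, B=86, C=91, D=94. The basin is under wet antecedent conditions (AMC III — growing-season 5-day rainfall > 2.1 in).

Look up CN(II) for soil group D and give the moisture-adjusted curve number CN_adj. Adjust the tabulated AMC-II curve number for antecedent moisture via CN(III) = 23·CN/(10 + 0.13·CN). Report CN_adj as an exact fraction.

CN_adj = 108100/1111 ≈ 97.300

NRCS table: fallow, bare soil, soil group D → CN(II) = 94
Adjust CN=94 to AMC III: 23·94/(10 + 0.13·94) → 2162 ÷ (1111/50) = 108100/1111 ≈ 97.300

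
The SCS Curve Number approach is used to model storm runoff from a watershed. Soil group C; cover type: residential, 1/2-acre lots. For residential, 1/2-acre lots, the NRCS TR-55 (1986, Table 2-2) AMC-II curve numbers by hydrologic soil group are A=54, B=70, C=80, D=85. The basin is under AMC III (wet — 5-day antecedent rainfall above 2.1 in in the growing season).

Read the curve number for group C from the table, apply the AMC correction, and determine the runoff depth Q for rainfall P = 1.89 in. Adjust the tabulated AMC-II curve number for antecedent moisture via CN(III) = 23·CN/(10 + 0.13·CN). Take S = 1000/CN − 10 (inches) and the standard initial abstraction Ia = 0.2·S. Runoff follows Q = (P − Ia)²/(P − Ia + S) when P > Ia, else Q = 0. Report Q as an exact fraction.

Q = 14799409/14598100 in ≈ 1.014 in

NRCS table: residential, 1/2-acre lots, soil group C → CN(II) = 80
Wet (AMC III): CN(III) = 23·80/(10 + 0.13·80) = 1840/(102/5) = 4600/51 ≈ 90.196
Retention S: 1000/CN − 10 with CN=90.196 → S = 25/23 ≈ 1.087 in
Ia = 0.2·(25/23) = 5/23 in ≈ 0.217 in
Excess rainfall: 1.890 − 0.217 = 1.673 in; P > Ia so Q > 0
Q: (3847/2300)² ÷ (6347/2300) = 14799409/14598100 in (≈ 1.014 in)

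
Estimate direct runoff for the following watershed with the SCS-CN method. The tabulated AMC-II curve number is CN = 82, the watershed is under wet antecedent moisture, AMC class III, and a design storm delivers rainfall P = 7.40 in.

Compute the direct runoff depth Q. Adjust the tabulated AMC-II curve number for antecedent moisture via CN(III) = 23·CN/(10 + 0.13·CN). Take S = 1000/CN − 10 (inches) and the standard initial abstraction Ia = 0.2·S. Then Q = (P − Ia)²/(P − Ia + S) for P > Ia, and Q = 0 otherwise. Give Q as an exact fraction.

CN(III) from CN(II)=82: (23·82)/(10 + 0.13·82) = 94300/1033 ≈ 91.288
Max retention: S = 1000/(94300/1033) − 10 = 900/943 in (≈ 0.954 in)
Initial abstraction Ia = S/5 = (900/943)/5 = 180/943 ≈ 0.191 in
Excess rainfall: 7.400 − 0.191 = 7.209 in; P > Ia so Q > 0
Q: (33991/4715)² ÷ (38491/4715) = 1155388081/181485065 in (≈ 6.366 in)

Q = 1155388081/181485065 in ≈ 6.366 in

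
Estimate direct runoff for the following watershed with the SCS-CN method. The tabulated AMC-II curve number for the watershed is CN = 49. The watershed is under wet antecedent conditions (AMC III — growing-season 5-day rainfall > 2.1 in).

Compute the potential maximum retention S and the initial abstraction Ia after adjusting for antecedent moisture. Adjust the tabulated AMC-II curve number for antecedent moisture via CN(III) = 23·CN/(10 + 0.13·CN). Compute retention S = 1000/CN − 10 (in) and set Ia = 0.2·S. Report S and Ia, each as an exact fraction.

Adjust CN=49 to AMC III: 23·49/(10 + 0.13·49) → 1127 ÷ (1637/100) = 112700/1637 ≈ 68.845
Max retention: S = 1000/(112700/1637) − 10 = 5100/1127 in (≈ 4.525 in)
Initial abstraction Ia = S/5 = (5100/1127)/5 = 1020/1127 ≈ 0.905 in

S = 5100/1127 in ≈ 4.525 in; Ia = 1020/1127 in ≈ 0.905 in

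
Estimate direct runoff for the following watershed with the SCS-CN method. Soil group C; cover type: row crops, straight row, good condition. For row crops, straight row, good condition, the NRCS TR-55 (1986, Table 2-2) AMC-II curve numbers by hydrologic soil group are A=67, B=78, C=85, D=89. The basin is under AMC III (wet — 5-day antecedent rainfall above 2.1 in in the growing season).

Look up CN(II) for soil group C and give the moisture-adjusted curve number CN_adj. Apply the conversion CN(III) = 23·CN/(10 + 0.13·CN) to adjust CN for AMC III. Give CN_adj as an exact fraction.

NRCS table: row crops, straight row, good condition, soil group C → CN(II) = 85
Adjust CN=85 to AMC III: 23·85/(10 + 0.13·85) → 1955 ÷ (421/20) = 39100/421 ≈ 92.874

CN_adj = 39100/421 ≈ 92.874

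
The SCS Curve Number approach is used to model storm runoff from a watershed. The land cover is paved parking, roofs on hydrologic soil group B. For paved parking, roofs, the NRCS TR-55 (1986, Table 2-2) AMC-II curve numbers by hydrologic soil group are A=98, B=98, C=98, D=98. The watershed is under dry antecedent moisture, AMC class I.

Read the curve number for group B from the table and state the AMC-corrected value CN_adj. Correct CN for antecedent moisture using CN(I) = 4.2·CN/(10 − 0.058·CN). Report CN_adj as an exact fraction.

NRCS table: paved parking, roofs, soil group B → CN(II) = 98
Adjust CN=98 to AMC I: 4.2·98/(10 − 0.058·98) → (2058/5) ÷ (1079/250) = 102900/1079 ≈ 95.366

CN_adj = 102900/1079 ≈ 95.366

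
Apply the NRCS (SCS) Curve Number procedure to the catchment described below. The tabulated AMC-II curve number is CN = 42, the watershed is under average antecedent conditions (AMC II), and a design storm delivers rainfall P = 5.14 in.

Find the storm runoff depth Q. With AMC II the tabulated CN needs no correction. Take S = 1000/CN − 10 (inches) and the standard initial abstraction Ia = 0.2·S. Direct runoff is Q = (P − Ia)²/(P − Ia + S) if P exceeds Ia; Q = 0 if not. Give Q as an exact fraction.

Average conditions: CN = 42 (no AMC adjustment).
Retention S: 1000/CN − 10 with CN=42.000 → S = 290/21 ≈ 13.810 in
Ia = 0.2S: 0.2·13.810 = 2.762 in (exactly 58/21)
Since P=5.140 > Ia=2.762: effective rainfall P−Ia = 2497/1050 in
Q: (2497/1050)² ÷ (16997/1050) = 6235009/17846850 in (≈ 0.349 in)

Q = 6235009/17846850 in ≈ 0.349 in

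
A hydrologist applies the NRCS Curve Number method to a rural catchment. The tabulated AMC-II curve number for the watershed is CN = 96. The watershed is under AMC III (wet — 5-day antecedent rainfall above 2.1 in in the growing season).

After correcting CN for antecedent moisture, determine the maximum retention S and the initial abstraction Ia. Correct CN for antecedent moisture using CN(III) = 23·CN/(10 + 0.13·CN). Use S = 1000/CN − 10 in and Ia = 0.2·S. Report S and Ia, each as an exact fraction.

Wet (AMC III): CN(III) = 23·96/(10 + 0.13·96) = 2208/(562/25) = 27600/281 ≈ 98.221
Max retention: S = 1000/(27600/281) − 10 = 25/138 in (≈ 0.181 in)
Ia = 0.2·(25/138) = 5/138 in ≈ 0.036 in

S = 25/138 in ≈ 0.181 in; Ia = 5/138 in ≈ 0.036 in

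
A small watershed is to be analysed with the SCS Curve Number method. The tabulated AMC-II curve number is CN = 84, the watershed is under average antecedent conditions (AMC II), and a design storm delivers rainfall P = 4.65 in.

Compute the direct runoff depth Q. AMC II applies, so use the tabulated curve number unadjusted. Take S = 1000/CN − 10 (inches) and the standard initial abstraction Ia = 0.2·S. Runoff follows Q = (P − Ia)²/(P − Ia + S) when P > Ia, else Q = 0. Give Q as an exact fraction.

Q = 3214849/1089060 in ≈ 2.952 in

AMC II — tabulated CN = 84 applies directly.
Max retention: S = 1000/84 − 10 = 40/21 in (≈ 1.905 in)
Initial abstraction Ia = S/5 = (40/21)/5 = 8/21 ≈ 0.381 in
Since P=4.650 > Ia=0.381: effective rainfall P−Ia = 1793/420 in
Runoff Q = (P−Ia)²/(P−Ia+S) = (4.269)²/(4.269+1.905) = 3214849/1089060 ≈ 2.952 in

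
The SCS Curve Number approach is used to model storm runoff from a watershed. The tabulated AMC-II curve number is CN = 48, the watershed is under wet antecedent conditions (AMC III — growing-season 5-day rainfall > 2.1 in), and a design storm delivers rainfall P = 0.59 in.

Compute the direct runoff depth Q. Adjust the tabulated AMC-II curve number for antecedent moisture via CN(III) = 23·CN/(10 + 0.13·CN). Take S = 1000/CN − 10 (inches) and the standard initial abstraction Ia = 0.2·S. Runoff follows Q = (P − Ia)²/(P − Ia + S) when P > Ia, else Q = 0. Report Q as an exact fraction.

CN(III) from CN(II)=48: (23·48)/(10 + 0.13·48) = 13800/203 ≈ 67.980
Retention S: 1000/CN − 10 with CN=67.980 → S = 325/69 ≈ 4.710 in
Ia = 0.2·(325/69) = 65/69 in ≈ 0.942 in
P = 0.590 ≤ Ia = 0.942 in: entire storm abstracted, Q = 0.

Q = 0 in ≈ 0.000 in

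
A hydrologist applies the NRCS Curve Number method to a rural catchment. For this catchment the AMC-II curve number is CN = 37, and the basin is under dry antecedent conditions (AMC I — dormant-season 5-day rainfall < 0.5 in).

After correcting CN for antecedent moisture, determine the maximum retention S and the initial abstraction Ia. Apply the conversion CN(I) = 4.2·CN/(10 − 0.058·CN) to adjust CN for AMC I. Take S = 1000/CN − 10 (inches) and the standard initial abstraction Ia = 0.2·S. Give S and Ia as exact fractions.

CN(I) from CN(II)=37: (4.2·37)/(10 − 0.058·37) = 3700/187 ≈ 19.786
Max retention: S = 1000/(3700/187) − 10 = 1500/37 in (≈ 40.541 in)
Ia = 0.2·(1500/37) = 300/37 in ≈ 8.108 in

S = 1500/37 in ≈ 40.541 in; Ia = 300/37 in ≈ 8.108 in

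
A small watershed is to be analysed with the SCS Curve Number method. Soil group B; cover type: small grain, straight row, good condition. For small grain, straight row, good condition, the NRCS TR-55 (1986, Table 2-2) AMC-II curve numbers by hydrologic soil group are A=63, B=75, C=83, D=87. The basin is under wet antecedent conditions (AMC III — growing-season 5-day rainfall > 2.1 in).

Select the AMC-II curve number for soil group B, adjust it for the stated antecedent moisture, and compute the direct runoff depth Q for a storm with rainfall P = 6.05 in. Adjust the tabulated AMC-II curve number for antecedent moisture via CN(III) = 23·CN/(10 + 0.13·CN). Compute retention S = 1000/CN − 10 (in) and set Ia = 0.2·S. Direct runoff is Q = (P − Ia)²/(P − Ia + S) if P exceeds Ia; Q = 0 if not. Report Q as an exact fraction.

NRCS table: small grain, straight row, good condition, soil group B → CN(II) = 75
CN(III) from CN(II)=75: (23·75)/(10 + 0.13·75) = 6900/79 ≈ 87.342
Max retention: S = 1000/(6900/79) − 10 = 100/69 in (≈ 1.449 in)
Ia = 0.2S: 0.2·1.449 = 0.290 in (exactly 20/69)
Excess rainfall: 6.050 − 0.290 = 5.760 in; P > Ia so Q > 0
Q: (7949/1380)² ÷ (9949/1380) = 63186601/13729620 in (≈ 4.602 in)

Q = 63186601/13729620 in ≈ 4.602 in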